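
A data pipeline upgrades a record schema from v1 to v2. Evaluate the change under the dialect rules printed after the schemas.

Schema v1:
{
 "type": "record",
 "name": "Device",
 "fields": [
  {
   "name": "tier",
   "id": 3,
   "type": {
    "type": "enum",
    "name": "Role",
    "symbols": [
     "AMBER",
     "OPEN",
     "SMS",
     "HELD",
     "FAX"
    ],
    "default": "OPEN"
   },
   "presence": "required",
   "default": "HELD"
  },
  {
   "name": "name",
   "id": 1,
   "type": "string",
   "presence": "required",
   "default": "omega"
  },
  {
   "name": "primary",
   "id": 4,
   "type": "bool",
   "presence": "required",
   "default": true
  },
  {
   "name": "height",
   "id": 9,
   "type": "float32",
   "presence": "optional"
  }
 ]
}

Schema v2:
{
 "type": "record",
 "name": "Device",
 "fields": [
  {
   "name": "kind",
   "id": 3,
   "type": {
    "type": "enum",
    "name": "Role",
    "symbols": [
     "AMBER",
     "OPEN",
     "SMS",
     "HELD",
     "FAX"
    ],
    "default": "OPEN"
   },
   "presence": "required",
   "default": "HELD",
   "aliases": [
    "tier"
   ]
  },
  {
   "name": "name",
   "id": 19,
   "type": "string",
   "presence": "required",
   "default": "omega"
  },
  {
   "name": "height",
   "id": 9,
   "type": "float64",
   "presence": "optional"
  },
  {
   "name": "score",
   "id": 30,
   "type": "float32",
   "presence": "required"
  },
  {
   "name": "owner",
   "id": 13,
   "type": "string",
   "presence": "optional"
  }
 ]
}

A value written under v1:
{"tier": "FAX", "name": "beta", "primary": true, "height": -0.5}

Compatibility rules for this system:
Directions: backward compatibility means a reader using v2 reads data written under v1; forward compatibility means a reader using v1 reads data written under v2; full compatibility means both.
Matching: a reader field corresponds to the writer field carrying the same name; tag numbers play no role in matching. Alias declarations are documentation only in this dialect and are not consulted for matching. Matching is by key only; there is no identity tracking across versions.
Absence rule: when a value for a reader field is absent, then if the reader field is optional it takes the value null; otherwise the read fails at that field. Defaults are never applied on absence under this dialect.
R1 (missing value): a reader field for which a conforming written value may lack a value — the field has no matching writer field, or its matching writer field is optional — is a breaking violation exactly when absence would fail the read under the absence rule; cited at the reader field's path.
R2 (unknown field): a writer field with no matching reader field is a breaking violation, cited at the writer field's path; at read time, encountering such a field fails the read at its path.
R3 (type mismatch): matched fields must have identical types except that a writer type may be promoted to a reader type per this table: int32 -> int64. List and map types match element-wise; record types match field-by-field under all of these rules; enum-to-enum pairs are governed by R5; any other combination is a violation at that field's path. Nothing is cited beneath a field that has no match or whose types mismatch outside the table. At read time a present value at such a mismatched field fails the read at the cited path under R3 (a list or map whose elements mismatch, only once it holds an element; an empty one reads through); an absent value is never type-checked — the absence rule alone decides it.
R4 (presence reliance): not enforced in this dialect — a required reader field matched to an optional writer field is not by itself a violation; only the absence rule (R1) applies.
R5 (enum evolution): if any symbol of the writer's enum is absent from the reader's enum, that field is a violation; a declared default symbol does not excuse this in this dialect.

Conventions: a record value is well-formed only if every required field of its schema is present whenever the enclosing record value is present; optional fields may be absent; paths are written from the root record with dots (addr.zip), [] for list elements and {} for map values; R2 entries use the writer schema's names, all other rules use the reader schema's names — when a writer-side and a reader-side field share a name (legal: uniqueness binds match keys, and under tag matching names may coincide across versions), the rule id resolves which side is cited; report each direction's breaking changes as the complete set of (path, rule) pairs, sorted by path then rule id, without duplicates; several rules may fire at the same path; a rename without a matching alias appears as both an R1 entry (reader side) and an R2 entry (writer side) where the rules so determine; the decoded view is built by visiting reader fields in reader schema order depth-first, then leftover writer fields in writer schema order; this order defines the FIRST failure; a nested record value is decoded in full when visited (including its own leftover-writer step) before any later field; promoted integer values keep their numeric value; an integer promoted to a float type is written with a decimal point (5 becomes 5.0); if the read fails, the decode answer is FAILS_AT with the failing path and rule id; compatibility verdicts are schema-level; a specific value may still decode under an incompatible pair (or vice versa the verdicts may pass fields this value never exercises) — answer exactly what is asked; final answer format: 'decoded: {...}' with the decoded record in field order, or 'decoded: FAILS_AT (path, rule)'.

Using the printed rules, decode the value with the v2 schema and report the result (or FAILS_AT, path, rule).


the writer's type comes first in each Device pair
decoding the Device value with the v2 reader:
  read fails at kind under R1 (no fill)
  => FAILS_AT (kind, R1)
diffs on Device not affecting the asked answer:
  added field score to record Device: required float32, tag 30 (in v2 it sits last) -> shifts the Device verdicts, not this decode
  field height in record Device: type float32 changed to float64 -> shifts the Device verdicts, not this decode
  field name in record Device: tag 1 changed to 19 -> triggers nothing under the printed rules; the Device answer is the same either way
  removed field primary from record Device -> shifts the Device verdicts, not this decode
  added field owner to record Device: optional string, tag 13 (in v2 it sits last) -> shifts the Device verdicts, not this decode

decoded: FAILS_AT (kind, R1)


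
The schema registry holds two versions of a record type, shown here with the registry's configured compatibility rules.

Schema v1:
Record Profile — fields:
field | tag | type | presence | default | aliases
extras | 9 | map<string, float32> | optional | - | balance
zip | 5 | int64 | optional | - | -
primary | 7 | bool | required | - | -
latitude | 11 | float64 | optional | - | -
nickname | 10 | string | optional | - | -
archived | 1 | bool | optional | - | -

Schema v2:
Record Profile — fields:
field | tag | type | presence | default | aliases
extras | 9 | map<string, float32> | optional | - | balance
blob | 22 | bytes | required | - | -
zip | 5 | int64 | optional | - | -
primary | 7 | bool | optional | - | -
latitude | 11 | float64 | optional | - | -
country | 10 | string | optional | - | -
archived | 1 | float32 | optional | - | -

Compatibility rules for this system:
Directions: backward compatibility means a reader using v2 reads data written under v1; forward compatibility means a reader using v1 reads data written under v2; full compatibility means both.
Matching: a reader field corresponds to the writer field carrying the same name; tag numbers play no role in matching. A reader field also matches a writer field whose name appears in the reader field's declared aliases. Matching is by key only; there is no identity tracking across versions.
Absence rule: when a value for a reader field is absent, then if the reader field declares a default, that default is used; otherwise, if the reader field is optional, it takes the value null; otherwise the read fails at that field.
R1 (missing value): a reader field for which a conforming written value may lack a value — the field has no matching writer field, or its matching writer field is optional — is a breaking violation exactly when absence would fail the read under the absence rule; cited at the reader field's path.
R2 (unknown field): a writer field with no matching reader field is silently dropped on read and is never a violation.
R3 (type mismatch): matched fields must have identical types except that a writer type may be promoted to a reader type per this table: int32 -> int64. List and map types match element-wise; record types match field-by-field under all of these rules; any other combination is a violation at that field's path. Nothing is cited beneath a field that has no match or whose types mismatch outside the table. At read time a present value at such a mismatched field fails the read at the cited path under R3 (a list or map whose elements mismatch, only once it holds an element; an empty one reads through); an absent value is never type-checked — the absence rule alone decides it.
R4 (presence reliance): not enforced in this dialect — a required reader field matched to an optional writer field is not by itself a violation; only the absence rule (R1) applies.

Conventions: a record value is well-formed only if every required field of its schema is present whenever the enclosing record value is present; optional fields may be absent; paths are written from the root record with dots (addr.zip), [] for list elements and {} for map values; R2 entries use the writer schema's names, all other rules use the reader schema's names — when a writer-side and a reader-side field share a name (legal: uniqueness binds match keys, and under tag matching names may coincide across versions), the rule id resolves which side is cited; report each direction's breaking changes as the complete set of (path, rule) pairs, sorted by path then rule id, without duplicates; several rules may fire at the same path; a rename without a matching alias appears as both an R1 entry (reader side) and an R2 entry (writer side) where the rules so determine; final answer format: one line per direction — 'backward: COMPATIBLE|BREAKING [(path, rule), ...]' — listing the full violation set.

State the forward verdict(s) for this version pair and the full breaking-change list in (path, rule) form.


in Profile below, arrows point writer -> reader
forward on Profile — v1 reading data written by v2:
  writer optional, map<string, float32> -> map<string, float32>: reader extras maps from writer extras
  writer optional, int64 -> int64: reader zip maps from writer zip
  writer optional, bool -> bool: reader primary maps from writer primary
  writer optional, float64 -> float64: reader latitude maps from writer latitude
  nickname: no writer-side match
  writer optional, float32 -> bool: reader archived maps from writer archived
  leftover writer field: blob
  leftover writer field: country
  breaking: (archived, R3)
  breaking: (primary, R1)
  => forward: BREAKING (2)
the rest of the Profile diff is inert for this question:
  renamed field nickname to country in record Profile -> triggers nothing under Profile's printed rules — same verdict
  added field blob to record Profile: required bytes, tag 22 (in v2 it sits immediately before zip) -> affects backward compatibility only, which is not asked

forward: BREAKING [(archived, R3), (primary, R1)]


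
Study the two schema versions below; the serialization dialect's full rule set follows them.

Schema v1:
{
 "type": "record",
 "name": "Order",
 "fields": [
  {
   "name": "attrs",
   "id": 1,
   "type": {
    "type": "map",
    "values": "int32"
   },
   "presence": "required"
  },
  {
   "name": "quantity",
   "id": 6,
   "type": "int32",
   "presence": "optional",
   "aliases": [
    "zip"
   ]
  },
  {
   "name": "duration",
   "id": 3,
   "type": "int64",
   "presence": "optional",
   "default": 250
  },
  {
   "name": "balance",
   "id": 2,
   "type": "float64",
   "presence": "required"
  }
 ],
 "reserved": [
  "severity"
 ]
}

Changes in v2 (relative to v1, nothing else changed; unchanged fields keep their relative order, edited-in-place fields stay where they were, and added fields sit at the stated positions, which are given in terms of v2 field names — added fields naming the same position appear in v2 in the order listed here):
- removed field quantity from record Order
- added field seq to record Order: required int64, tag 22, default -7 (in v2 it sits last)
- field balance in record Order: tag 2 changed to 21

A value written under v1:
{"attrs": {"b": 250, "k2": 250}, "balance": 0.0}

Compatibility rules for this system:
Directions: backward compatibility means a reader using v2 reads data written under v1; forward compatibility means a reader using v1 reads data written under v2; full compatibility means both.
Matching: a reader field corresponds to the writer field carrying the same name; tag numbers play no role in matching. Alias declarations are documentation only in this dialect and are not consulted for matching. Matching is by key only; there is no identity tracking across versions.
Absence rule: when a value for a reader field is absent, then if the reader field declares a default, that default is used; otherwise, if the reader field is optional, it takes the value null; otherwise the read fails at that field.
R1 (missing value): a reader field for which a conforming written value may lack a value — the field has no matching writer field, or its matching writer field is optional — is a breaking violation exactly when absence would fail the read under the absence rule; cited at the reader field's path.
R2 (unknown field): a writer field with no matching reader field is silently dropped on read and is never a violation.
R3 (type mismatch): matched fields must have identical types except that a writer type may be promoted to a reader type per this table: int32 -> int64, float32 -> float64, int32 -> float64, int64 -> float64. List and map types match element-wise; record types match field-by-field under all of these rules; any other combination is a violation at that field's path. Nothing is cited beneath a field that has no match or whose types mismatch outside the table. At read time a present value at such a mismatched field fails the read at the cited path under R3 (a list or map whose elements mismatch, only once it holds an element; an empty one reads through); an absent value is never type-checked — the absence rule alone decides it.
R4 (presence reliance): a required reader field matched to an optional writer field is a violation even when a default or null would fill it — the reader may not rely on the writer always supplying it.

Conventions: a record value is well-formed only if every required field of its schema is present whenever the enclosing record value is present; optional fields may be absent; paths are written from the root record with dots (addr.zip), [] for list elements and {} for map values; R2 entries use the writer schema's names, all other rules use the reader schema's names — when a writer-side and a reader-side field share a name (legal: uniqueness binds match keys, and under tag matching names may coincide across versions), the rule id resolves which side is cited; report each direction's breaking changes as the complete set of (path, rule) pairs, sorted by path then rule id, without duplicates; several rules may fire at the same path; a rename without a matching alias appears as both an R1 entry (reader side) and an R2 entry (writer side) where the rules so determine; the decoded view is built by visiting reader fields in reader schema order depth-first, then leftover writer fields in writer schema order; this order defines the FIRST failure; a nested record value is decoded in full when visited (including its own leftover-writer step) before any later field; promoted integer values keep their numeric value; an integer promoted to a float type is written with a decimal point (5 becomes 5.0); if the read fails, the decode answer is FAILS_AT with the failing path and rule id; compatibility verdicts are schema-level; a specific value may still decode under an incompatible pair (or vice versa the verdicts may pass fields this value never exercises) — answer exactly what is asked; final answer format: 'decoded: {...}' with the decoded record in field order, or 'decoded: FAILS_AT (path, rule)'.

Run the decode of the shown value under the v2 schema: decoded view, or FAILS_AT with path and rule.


the writer's type comes first in each Order pair
migrating the Order value to v2:
  attrs := {"b": 250, "k2": 250}
  duration := 250 (no value, default fills)
  balance := 0.0
  seq := -7 (no value, default fills)
  => decoded: {"attrs": {"b": 250, "k2": 250}, "duration": 250, "balance": 0.0, "seq": -7}
the rest of the Order diff is inert for this question:
  field balance in record Order: tag 2 changed to 21 -> fires no rule on Order under this dialect and leaves the result unchanged

decoded: {"attrs": {"b": 250, "k2": 250}, "duration": 250, "balance": 0.0, "seq": -7}


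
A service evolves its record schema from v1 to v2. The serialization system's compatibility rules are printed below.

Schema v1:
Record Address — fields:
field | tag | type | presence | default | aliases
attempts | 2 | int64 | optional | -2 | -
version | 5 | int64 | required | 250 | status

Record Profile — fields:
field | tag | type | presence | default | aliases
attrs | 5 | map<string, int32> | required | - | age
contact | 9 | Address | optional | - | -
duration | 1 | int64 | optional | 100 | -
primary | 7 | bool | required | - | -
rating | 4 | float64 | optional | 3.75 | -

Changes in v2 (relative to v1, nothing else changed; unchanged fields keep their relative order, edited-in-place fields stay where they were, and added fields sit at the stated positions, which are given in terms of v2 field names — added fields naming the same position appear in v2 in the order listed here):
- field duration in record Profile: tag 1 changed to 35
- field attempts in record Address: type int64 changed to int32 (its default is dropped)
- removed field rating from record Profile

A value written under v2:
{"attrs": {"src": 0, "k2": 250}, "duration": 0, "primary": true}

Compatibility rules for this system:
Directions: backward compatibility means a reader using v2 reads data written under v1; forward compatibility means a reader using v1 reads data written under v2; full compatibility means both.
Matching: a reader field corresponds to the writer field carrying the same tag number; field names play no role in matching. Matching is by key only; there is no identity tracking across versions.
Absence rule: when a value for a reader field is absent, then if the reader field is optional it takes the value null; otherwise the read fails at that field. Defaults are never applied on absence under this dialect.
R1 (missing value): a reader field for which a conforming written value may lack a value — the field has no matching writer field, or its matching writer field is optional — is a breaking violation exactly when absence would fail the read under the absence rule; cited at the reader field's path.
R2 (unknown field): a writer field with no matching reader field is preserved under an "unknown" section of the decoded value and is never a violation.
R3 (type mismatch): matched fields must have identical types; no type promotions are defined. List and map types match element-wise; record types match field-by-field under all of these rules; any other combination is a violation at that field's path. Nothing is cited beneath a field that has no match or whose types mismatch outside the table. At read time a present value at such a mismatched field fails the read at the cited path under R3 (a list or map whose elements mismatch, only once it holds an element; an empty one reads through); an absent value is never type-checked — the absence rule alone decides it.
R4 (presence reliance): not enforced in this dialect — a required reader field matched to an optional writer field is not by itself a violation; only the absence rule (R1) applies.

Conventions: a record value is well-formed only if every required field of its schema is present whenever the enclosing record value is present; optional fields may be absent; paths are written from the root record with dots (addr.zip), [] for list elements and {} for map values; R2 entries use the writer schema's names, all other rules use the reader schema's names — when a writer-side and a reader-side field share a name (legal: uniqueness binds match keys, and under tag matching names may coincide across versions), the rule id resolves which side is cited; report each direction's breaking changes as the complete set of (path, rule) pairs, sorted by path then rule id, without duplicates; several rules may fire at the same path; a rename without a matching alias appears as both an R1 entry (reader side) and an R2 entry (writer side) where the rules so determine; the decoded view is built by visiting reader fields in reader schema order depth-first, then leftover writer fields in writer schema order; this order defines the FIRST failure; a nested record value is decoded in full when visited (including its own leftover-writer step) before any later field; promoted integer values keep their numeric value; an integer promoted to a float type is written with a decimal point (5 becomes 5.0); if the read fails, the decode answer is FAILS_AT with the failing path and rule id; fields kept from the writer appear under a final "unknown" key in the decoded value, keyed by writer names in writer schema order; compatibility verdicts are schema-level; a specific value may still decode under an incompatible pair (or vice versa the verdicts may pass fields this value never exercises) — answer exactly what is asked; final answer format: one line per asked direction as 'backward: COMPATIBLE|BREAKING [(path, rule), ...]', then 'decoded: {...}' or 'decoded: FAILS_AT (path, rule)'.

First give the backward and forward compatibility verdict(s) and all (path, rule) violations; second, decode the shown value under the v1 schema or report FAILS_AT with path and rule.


the writer's type comes first in each Profile pair
backward for Profile (reader v2, writer v1):
  map<string, int32> -> map<string, int32>, writer required: attrs aligns to attrs
  Address -> Address, writer optional: contact aligns to contact
  duration: no writer match
  bool -> bool, writer required: primary aligns to primary
  writer field duration has no reader counterpart
  writer field rating has no reader counterpart
  int64 -> int32, writer optional: contact.attempts aligns to contact.attempts
  int64 -> int64, writer required: contact.version aligns to contact.version
  violation R3 at contact.attempts
  => backward: BREAKING (1)
forward for Profile (reader v1, writer v2):
  map<string, int32> -> map<string, int32>, writer required: attrs aligns to attrs
  Address -> Address, writer optional: contact aligns to contact
  duration: no writer match
  bool -> bool, writer required: primary aligns to primary
  rating: no writer match
  writer field duration has no reader counterpart
  int32 -> int64, writer optional: contact.attempts aligns to contact.attempts
  int64 -> int64, writer required: contact.version aligns to contact.version
  violation R3 at contact.attempts
  => forward: BREAKING (1)
decode walk for Profile under reader schema v1:
  attrs := {"src": 0, "k2": 250}
  contact := null (absent, optional -> null)
  duration := null (absent, optional -> null)
  primary := true
  rating := null (absent, optional -> null)
  writer duration: kept under "unknown"
  => decoded: {"attrs": {"src": 0, "k2": 250}, "contact": null, "duration": null, "primary": true, "rating": null, "unknown": {"duration": 0}}

backward: BREAKING [(contact.attempts, R3)]; forward: BREAKING [(contact.attempts, R3)]; decoded: {"attrs": {"src": 0, "k2": 250}, "contact": null, "duration": null, "primary": true, "rating": null, "unknown": {"duration": 0}}


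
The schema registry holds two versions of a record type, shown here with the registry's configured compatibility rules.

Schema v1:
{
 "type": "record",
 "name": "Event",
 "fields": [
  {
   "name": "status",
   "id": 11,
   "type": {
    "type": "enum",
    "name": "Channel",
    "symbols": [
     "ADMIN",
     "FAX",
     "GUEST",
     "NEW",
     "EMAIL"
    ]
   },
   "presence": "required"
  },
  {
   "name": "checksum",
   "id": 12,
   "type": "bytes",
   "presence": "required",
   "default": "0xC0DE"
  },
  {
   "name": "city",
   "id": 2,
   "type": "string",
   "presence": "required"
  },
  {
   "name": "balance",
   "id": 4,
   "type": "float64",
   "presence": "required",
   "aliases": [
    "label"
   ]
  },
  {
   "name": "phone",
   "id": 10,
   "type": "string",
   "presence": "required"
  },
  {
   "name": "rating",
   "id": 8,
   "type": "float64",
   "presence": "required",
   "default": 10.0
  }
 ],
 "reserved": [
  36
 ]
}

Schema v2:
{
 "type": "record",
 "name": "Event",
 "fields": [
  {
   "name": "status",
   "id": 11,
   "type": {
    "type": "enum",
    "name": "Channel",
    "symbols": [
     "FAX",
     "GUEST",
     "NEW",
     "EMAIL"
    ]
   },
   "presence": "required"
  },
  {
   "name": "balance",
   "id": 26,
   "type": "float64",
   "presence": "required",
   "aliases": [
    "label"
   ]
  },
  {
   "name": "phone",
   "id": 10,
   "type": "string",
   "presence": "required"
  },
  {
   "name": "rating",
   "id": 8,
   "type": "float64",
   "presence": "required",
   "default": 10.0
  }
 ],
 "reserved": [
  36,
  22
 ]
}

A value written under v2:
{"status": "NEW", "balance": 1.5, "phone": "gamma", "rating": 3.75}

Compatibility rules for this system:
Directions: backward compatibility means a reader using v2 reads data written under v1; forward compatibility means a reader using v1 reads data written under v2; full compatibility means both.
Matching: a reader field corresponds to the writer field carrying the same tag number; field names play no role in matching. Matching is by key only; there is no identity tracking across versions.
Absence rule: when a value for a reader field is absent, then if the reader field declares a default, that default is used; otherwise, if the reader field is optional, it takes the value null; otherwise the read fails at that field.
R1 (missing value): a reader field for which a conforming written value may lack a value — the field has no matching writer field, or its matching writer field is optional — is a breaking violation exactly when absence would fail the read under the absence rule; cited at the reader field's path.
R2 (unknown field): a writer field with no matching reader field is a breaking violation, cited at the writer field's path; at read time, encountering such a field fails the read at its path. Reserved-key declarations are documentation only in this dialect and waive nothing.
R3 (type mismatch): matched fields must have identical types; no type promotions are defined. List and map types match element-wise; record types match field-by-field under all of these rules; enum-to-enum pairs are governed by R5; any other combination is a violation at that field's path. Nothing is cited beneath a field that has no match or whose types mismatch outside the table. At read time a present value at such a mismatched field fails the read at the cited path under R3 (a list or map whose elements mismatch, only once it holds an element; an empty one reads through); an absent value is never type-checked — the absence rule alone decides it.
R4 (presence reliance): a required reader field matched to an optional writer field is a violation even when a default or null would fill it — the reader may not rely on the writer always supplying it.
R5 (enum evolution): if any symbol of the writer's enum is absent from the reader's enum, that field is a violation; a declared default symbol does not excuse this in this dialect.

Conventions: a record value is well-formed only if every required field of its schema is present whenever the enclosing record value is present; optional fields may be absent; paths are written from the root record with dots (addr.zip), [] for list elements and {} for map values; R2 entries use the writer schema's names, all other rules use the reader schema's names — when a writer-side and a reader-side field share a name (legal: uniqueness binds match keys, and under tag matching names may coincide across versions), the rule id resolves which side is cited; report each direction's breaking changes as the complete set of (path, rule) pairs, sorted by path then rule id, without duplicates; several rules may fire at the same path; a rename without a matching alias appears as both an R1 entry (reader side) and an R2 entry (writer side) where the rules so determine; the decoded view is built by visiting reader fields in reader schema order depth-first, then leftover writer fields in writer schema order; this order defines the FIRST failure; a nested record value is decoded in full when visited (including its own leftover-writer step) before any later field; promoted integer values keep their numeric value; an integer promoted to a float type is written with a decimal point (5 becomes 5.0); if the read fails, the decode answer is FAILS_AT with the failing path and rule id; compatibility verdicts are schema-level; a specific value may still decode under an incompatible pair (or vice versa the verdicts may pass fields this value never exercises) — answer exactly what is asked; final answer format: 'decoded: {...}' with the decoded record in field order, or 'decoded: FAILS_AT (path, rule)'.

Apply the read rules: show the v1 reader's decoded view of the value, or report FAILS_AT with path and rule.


decoded: FAILS_AT (city, R1)

the writer's type comes first in each Event pair
migrating the Event value to v1:
  status := "NEW"
  checksum := 0xC0DE (absent -> default)
  read fails at city under R1 (no fill)
  => FAILS_AT (city, R1)
the other Event changes do not affect what is asked:
  enum Channel (field status in record Event): symbol ADMIN removed -> affects the rule determinations only; this particular Event value decodes identically
  field balance in record Event: tag 4 changed to 26 -> affects the rule determinations only; this particular Event value decodes identically
  removed field checksum from record Event -> affects the rule determinations only; this particular Event value decodes identically


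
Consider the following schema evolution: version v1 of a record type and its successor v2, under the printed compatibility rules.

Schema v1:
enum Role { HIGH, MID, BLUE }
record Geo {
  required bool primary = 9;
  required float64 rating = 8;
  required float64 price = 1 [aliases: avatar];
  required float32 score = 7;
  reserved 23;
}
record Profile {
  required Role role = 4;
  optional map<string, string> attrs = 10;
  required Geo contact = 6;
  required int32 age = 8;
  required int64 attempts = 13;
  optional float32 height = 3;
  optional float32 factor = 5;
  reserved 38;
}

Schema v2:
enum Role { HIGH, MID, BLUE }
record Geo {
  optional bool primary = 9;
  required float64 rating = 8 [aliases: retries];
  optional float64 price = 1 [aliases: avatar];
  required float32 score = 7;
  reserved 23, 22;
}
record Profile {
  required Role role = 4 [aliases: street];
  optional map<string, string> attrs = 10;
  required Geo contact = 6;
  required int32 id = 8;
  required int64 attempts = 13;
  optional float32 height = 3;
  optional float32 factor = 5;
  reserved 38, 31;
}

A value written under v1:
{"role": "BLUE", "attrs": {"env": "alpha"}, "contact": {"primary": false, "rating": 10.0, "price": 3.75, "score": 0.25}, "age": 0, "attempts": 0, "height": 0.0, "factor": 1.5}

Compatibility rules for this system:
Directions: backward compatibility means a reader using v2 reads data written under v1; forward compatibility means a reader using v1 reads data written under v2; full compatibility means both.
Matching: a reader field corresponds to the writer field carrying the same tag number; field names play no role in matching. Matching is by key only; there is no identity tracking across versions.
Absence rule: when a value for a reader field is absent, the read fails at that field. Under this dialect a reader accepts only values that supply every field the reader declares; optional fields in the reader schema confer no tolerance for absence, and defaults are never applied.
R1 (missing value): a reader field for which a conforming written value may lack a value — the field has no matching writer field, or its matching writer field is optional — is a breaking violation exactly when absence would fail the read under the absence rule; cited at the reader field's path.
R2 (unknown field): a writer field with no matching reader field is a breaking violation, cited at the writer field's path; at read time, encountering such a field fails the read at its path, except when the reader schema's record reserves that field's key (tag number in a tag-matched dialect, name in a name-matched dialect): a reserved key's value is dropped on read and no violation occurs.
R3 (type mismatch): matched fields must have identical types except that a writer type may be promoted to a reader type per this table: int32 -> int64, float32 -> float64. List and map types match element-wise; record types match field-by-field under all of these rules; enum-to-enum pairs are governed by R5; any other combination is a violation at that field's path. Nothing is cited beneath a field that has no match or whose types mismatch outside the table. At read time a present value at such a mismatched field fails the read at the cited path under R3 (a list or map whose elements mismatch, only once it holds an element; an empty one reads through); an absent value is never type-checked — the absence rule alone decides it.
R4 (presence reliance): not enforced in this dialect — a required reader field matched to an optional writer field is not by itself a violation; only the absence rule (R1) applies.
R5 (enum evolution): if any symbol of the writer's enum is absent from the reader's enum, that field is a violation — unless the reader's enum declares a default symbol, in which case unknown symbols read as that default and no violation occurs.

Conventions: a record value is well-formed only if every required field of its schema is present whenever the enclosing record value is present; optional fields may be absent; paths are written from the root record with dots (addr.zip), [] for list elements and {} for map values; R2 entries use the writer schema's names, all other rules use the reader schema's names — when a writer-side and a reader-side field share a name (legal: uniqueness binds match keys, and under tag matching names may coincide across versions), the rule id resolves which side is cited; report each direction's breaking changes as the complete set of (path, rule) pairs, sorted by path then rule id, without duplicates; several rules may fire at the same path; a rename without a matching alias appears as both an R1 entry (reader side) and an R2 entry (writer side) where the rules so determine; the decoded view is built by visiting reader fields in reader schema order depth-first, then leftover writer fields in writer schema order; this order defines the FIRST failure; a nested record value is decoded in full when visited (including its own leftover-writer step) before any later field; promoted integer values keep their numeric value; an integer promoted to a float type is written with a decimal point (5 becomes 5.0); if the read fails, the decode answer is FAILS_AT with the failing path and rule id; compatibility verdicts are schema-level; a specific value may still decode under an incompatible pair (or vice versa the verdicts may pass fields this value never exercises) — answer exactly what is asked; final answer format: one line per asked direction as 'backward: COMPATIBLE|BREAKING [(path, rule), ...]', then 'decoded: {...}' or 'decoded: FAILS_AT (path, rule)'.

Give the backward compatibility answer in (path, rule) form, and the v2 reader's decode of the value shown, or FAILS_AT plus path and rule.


each type pair in Profile: writer, then reader
backward for Profile (reader v2, writer v1):
  Role -> Role, writer required: role aligns to role
  map<string, string> -> map<string, string>, writer optional: attrs aligns to attrs
  Geo -> Geo, writer required: contact aligns to contact
  int32 -> int32, writer required: id aligns to age
  int64 -> int64, writer required: attempts aligns to attempts
  float32 -> float32, writer optional: height aligns to height
  float32 -> float32, writer optional: factor aligns to factor
  bool -> bool, writer required: contact.primary aligns to contact.primary
  float64 -> float64, writer required: contact.rating aligns to contact.rating
  float64 -> float64, writer required: contact.price aligns to contact.price
  float32 -> float32, writer required: contact.score aligns to contact.score
  violation R1 at attrs
  violation R1 at factor
  violation R1 at height
  => backward: BREAKING (3)
migrating the Profile value to v2:
  role := "BLUE"
  attrs := {"env": "alpha"}
  contact.primary := false
  contact.rating := 10.0
  contact.price := 3.75
  contact.score := 0.25
  id := 0 (from writer age)
  attempts := 0
  height := 0.0
  factor := 1.5
  => decoded: {"role": "BLUE", "attrs": {"env": "alpha"}, "contact": {"primary": false, "rating": 10.0, "price": 3.75, "score": 0.25}, "id": 0, "attempts": 0, "height": 0.0, "factor": 1.5}
ruling out the remaining Profile differences:
  field price in record Geo: required changed to optional -> its effect on Profile is confined to the forward direction, not asked
  field primary in record Geo: required changed to optional -> its effect on Profile is confined to the forward direction, not asked

backward: BREAKING [(attrs, R1), (factor, R1), (height, R1)]; decoded: {"role": "BLUE", "attrs": {"env": "alpha"}, "contact": {"primary": false, "rating": 10.0, "price": 3.75, "score": 0.25}, "id": 0, "attempts": 0, "height": 0.0, "factor": 1.5}


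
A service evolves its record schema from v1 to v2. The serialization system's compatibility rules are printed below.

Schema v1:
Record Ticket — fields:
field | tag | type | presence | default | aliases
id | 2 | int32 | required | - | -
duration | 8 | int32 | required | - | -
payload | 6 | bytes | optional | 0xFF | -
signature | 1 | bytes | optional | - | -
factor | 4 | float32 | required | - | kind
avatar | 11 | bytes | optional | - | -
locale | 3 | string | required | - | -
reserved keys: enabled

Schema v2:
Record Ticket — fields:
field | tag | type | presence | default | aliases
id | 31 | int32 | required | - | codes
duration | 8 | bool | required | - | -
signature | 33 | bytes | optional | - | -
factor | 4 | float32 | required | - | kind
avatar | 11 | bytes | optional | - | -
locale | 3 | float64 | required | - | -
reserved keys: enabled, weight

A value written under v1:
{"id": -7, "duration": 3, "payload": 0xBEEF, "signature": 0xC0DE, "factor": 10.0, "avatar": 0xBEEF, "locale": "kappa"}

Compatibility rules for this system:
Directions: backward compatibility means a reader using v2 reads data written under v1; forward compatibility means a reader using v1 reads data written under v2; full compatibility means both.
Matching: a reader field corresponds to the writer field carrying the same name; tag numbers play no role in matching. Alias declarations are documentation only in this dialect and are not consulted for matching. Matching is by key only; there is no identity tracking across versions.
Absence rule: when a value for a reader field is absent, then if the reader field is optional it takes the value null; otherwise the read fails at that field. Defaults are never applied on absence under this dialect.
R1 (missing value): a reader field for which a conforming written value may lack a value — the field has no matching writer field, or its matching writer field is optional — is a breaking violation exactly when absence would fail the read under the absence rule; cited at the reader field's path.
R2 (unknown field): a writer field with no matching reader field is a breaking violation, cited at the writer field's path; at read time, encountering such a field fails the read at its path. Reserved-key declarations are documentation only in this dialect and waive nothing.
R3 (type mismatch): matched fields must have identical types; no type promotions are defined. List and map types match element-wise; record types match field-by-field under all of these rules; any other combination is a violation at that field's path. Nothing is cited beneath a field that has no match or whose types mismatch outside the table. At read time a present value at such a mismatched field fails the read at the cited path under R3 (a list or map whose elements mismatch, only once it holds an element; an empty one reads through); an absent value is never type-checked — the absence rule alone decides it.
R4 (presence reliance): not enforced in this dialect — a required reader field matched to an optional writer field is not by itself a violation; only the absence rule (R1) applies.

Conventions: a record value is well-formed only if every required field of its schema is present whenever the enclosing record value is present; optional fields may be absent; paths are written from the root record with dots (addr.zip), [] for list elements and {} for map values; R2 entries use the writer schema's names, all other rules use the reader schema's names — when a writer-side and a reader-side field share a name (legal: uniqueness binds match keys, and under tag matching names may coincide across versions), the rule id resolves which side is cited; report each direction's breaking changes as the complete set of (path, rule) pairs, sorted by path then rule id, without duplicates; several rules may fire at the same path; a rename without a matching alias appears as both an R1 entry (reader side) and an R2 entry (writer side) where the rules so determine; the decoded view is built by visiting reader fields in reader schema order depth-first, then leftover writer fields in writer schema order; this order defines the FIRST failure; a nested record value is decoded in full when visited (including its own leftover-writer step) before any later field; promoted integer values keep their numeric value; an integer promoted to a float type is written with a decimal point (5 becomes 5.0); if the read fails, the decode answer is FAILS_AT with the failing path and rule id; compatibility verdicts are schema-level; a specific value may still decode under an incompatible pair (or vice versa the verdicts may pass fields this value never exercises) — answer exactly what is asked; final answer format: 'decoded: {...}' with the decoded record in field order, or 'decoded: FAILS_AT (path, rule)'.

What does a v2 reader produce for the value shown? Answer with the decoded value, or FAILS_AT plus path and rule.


decoded: FAILS_AT (duration, R3)

in Ticket below, arrows point writer -> reader
decode walk for Ticket under reader schema v2:
  id := -7
  read fails at duration under R3
  => FAILS_AT (duration, R3)
the other Ticket changes do not affect what is asked:
  field id in record Ticket: tag 2 changed to 31 -> no rule fires on it and the decoded Ticket view is identical with or without it
  field signature in record Ticket: tag 1 changed to 33 -> no rule fires on it and the decoded Ticket view is identical with or without it
  field locale in record Ticket: type string changed to float64 -> shifts the Ticket verdicts, not this decode
  removed field payload from record Ticket -> shifts the Ticket verdicts, not this decode
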